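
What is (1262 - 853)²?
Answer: 167281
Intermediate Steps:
(1262 - 853)² = 409² = 167281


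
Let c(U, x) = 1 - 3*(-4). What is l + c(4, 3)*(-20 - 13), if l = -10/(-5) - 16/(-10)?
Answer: -2127/5 ≈ -425.40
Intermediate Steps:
c(U, x) = 13 (c(U, x) = 1 + 12 = 13)
l = 18/5 (l = -10*(-1/5) - 16*(-1/10) = 2 + 8/5 = 18/5 ≈ 3.6000)
l + c(4, 3)*(-20 - 13) = 18/5 + 13*(-20 - 13) = 18/5 + 13*(-33) = 18/5 - 429 = -2127/5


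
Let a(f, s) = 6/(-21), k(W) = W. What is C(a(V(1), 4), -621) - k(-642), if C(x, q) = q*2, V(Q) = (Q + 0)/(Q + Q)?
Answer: -600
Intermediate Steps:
V(Q) = 1/2 (V(Q) = Q/((2*Q)) = Q*(1/(2*Q)) = 1/2)
a(f, s) = -2/7 (a(f, s) = 6*(-1/21) = -2/7)
C(x, q) = 2*q
C(a(V(1), 4), -621) - k(-642) = 2*(-621) - 1*(-642) = -1242 + 642 = -600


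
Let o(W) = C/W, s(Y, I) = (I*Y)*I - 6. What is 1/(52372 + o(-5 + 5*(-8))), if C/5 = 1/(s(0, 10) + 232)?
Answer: 2034/106524647 ≈ 1.9094e-5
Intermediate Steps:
s(Y, I) = -6 + Y*I² (s(Y, I) = Y*I² - 6 = -6 + Y*I²)
C = 5/226 (C = 5/((-6 + 0*10²) + 232) = 5/((-6 + 0*100) + 232) = 5/((-6 + 0) + 232) = 5/(-6 + 232) = 5/226 ≈ 0.022124)
o(W) = 5/(226*W)
1/(52372 + o(-5 + 5*(-8))) = 1/(52372 + 5/(226*(-5 + 5*(-8)))) = 1/(52372 + 5/(226*(-5 - 40))) = 1/(52372 + (5/226)/(-45)) = 1/(52372 + (5/226)*(-1/45)) = 1/(52372 - 1/2034) = 1/(106524647/2034) = 2034/106524647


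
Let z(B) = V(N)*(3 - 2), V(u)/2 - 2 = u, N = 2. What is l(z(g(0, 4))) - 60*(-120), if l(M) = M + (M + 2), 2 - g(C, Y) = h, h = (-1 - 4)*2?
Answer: 7218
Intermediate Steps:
V(u) = 4 + 2*u
h = -10 (h = -5*2 = -10)
g(C, Y) = 12 (g(C, Y) = 2 - 1*(-10) = 2 + 10 = 12)
z(B) = 8 (z(B) = (4 + 2*2)*(3 - 2) = (4 + 4)*1 = 8*1 = 8)
l(M) = 2 + 2*M (l(M) = M + (2 + M) = 2 + 2*M)
l(z(g(0, 4))) - 60*(-120) = (2 + 2*8) - 60*(-120) = (2 + 16) + 7200 = 18 + 7200 = 7218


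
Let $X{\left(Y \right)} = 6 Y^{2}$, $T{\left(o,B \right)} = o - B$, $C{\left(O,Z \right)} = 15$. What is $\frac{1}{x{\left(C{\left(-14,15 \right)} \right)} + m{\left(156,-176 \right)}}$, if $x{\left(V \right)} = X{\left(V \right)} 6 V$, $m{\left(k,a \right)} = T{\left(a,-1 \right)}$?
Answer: $\frac{1}{121325} \approx 8.2423 \cdot 10^{-6}$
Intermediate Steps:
$m{\left(k,a \right)} = 1 + a$ ($m{\left(k,a \right)} = a - -1 = a + 1 = 1 + a$)
$x{\left(V \right)} = 36 V^{3}$ ($x{\left(V \right)} = 6 V^{2} \cdot 6 V = 36 V^{2} V = 36 V^{3}$)
$\frac{1}{x{\left(C{\left(-14,15 \right)} \right)} + m{\left(156,-176 \right)}} = \frac{1}{36 \cdot 15^{3} + \left(1 - 176\right)} = \frac{1}{36 \cdot 3375 - 175} = \frac{1}{121500 - 175} = \frac{1}{121325}$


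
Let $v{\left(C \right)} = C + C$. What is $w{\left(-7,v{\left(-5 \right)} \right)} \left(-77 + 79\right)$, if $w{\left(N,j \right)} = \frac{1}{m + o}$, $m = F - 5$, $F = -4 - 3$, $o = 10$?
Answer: $-1$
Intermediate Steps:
$F = -7$ ($F = -4 - 3 = -7$)
$m = -12$ ($m = -7 - 5 = -12$)
$v{\left(C \right)} = 2 C$
$w{\left(N,j \right)} = - \frac{1}{2}$ ($w{\left(N,j \right)} = \frac{1}{-12 + 10} = \frac{1}{-2} = - \frac{1}{2}$)
$w{\left(-7,v{\left(-5 \right)} \right)} \left(-77 + 79\right) = - \frac{-77 + 79}{2} = \left(- \frac{1}{2}\right) 2 = -1$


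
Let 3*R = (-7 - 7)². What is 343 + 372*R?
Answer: 24647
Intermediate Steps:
R = 196/3 (R = (-7 - 7)²/3 = (⅓)*(-14)² = (⅓)*196 = 196/3 ≈ 65.333)
343 + 372*R = 343 + 372*(196/3) = 343 + 24304 = 24647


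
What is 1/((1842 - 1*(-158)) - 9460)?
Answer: -1/7460 ≈ -0.00013405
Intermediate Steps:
1/((1842 - 1*(-158)) - 9460) = 1/((1842 + 158) - 9460) = 1/(2000 - 9460) = 1/(-7460) = -1/7460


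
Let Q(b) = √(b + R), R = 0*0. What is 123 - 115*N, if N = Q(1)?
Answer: 8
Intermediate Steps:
R = 0
Q(b) = √b (Q(b) = √(b + 0) = √b)
N = 1 (N = √1 = 1)
123 - 115*N = 123 - 115*1 = 123 - 115 = 8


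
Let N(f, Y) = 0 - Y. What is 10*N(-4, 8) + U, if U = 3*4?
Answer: -68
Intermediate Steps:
N(f, Y) = -Y
U = 12
10*N(-4, 8) + U = 10*(-1*8) + 12 = 10*(-8) + 12 = -80 + 12 = -68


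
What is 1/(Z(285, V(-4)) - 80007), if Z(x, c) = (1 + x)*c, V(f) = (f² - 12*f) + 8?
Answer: -1/59415 ≈ -1.6831e-5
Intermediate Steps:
V(f) = 8 + f² - 12*f
Z(x, c) = c*(1 + x)
1/(Z(285, V(-4)) - 80007) = 1/((8 + (-4)² - 12*(-4))*(1 + 285) - 80007) = 1/((8 + 16 + 48)*286 - 80007) = 1/(72*286 - 80007) = 1/(20592 - 80007) = 1/(-59415) = -1/59415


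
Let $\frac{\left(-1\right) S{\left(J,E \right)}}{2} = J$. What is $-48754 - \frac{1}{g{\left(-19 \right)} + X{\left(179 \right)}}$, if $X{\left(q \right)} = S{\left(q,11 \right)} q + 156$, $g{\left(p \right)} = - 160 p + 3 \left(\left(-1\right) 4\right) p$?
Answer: $- \frac{2957320131}{60658} \approx -48754.0$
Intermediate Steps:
$S{\left(J,E \right)} = - 2 J$
$g{\left(p \right)} = - 172 p$ ($g{\left(p \right)} = - 160 p + 3 \left(-4\right) p = - 160 p - 12 p = - 172 p$)
$X{\left(q \right)} = 156 - 2 q^{2}$ ($X{\left(q \right)} = - 2 q q + 156 = - 2 q^{2} + 156 = 156 - 2 q^{2}$)
$-48754 - \frac{1}{g{\left(-19 \right)} + X{\left(179 \right)}} = -48754 - \frac{1}{\left(-172\right) \left(-19\right) + \left(156 - 2 \cdot 179^{2}\right)} = -48754 - \frac{1}{3268 + \left(156 - 64082\right)} = -48754 - \frac{1}{3268 - 63926} = -48754 - \frac{1}{-60658} = -48754 - - \frac{1}{60658} = -48754 + \frac{1}{60658} = - \frac{2957320131}{60658}$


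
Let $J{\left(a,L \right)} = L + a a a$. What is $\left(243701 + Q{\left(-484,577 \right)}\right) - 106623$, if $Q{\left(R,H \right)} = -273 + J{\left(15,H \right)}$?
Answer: $140757$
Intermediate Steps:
$J{\left(a,L \right)} = L + a^{3}$ ($J{\left(a,L \right)} = L + a^{2} a = L + a^{3}$)
$Q{\left(R,H \right)} = 3102 + H$ ($Q{\left(R,H \right)} = -273 + \left(H + 15^{3}\right) = -273 + \left(H + 3375\right) = -273 + \left(3375 + H\right) = 3102 + H$)
$\left(243701 + Q{\left(-484,577 \right)}\right) - 106623 = \left(243701 + \left(3102 + 577\right)\right) - 106623 = \left(243701 + 3679\right) - 106623 = 247380 - 106623 = 140757$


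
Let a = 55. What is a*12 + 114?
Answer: 774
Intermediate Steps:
a*12 + 114 = 55*12 + 114 = 660 + 114 = 774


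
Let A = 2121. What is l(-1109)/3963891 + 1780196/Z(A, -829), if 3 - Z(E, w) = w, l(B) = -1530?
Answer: 588041802473/274829776 ≈ 2139.7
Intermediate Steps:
Z(E, w) = 3 - w
l(-1109)/3963891 + 1780196/Z(A, -829) = -1530/3963891 + 1780196/(3 - 1*(-829)) = -1530*1/3963891 + 1780196/(3 + 829) = -510/1321297 + 1780196/832 = -510/1321297 + 1780196*(1/832) = -510/1321297 + 445049/208 = 588041802473/274829776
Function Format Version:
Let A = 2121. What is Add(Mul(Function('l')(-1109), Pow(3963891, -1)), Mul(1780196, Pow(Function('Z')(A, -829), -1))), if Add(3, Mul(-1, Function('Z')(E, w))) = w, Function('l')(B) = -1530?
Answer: Rational(588041802473, 274829776) ≈ 2139.7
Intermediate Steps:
Function('Z')(E, w) = Add(3, Mul(-1, w))
Add(Mul(Function('l')(-1109), Pow(3963891, -1)), Mul(1780196, Pow(Function('Z')(A, -829), -1))) = Add(Mul(-1530, Pow(3963891, -1)), Mul(1780196, Pow(Add(3, Mul(-1, -829)), -1))) = Add(Mul(-1530, Rational(1, 3963891)), Mul(1780196, Pow(Add(3, 829), -1))) = Add(Rational(-510, 1321297), Mul(1780196, Pow(832, -1))) = Add(Rational(-510, 1321297), Mul(1780196, Rational(1, 832))) = Add(Rational(-510, 1321297), Rational(445049, 208)) = Rational(588041802473, 274829776)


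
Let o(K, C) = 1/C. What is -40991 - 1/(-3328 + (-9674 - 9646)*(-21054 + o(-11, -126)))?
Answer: -50020510433159/1220280316 ≈ -40991.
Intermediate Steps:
-40991 - 1/(-3328 + (-9674 - 9646)*(-21054 + o(-11, -126))) = -40991 - 1/(-3328 + (-9674 - 9646)*(-21054 + 1/(-126))) = -40991 - 1/(-3328 - 19320*(-21054 - 1/126)) = -40991 - 1/(-3328 - 19320*(-2652805/126)) = -40991 - 1/(-3328 + 1220290300/3) = -40991 - 1/1220280316/3 = -40991 - 1*3/1220280316 = -40991 - 3/1220280316 = -50020510433159/1220280316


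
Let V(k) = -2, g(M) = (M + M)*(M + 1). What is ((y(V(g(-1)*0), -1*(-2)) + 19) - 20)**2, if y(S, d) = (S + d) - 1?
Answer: 4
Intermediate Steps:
g(M) = 2*M*(1 + M) (g(M) = (2*M)*(1 + M) = 2*M*(1 + M))
y(S, d) = -1 + S + d
((y(V(g(-1)*0), -1*(-2)) + 19) - 20)**2 = (((-1 - 2 - 1*(-2)) + 19) - 20)**2 = (((-1 - 2 + 2) + 19) - 20)**2 = ((-1 + 19) - 20)**2 = (18 - 20)**2 = (-2)**2 = 4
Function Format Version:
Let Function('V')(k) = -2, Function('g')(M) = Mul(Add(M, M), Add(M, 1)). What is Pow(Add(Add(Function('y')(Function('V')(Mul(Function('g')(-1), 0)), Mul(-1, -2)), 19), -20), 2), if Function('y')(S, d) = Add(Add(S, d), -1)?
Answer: 4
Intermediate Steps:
Function('g')(M) = Mul(2, M, Add(1, M)) (Function('g')(M) = Mul(Mul(2, M), Add(1, M)) = Mul(2, M, Add(1, M)))
Function('y')(S, d) = Add(-1, S, d)
Pow(Add(Add(Function('y')(Function('V')(Mul(Function('g')(-1), 0)), Mul(-1, -2)), 19), -20), 2) = Pow(Add(Add(Add(-1, -2, Mul(-1, -2)), 19), -20), 2) = Pow(Add(Add(Add(-1, -2, 2), 19), -20), 2) = Pow(Add(Add(-1, 19), -20), 2) = Pow(Add(18, -20), 2) = Pow(-2, 2) = 4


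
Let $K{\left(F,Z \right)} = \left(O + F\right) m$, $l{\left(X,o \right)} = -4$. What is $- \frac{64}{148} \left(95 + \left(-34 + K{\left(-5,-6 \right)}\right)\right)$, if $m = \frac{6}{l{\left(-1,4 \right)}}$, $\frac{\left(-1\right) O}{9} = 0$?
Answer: $- \frac{1096}{37} \approx -29.622$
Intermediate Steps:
$O = 0$ ($O = \left(-9\right) 0 = 0$)
$m = - \frac{3}{2}$ ($m = \frac{6}{-4} = 6 \left(- \frac{1}{4}\right) = - \frac{3}{2} \approx -1.5$)
$K{\left(F,Z \right)} = - \frac{3 F}{2}$ ($K{\left(F,Z \right)} = \left(0 + F\right) \left(- \frac{3}{2}\right) = F \left(- \frac{3}{2}\right) = - \frac{3 F}{2}$)
$- \frac{64}{148} \left(95 + \left(-34 + K{\left(-5,-6 \right)}\right)\right) = - \frac{64}{148} \left(95 - \frac{53}{2}\right) = \left(-64\right) \frac{1}{148} \left(95 + \left(-34 + \frac{15}{2}\right)\right) = - \frac{16 \left(95 - \frac{53}{2}\right)}{37} = \left(- \frac{16}{37}\right) \frac{137}{2} = - \frac{1096}{37}$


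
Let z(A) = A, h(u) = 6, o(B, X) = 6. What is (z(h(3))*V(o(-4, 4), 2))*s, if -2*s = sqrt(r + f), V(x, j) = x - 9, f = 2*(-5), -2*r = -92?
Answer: 54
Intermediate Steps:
r = 46 (r = -1/2*(-92) = 46)
f = -10
V(x, j) = -9 + x
s = -3 (s = -sqrt(46 - 10)/2 = -sqrt(36)/2 = -1/2*6 = -3)
(z(h(3))*V(o(-4, 4), 2))*s = (6*(-9 + 6))*(-3) = (6*(-3))*(-3) = -18*(-3) = 54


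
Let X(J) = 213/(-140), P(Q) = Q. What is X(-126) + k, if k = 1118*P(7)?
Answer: 1095427/140 ≈ 7824.5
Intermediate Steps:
X(J) = -213/140 (X(J) = 213*(-1/140) = -213/140)
k = 7826 (k = 1118*7 = 7826)
X(-126) + k = -213/140 + 7826 = 1095427/140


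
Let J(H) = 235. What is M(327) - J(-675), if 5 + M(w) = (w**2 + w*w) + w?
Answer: 213945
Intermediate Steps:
M(w) = -5 + w + 2*w**2 (M(w) = -5 + ((w**2 + w*w) + w) = -5 + ((w**2 + w**2) + w) = -5 + (2*w**2 + w) = -5 + (w + 2*w**2) = -5 + w + 2*w**2)
M(327) - J(-675) = (-5 + 327 + 2*327**2) - 1*235 = (-5 + 327 + 2*106929) - 235 = (-5 + 327 + 213858) - 235 = 214180 - 235 = 213945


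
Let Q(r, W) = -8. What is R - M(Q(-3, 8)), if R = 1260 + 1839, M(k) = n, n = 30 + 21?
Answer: 3048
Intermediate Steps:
n = 51
M(k) = 51
R = 3099
R - M(Q(-3, 8)) = 3099 - 1*51 = 3099 - 51 = 3048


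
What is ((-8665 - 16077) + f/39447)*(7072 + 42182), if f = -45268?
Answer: -16024673021756/13149 ≈ -1.2187e+9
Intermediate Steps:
((-8665 - 16077) + f/39447)*(7072 + 42182) = ((-8665 - 16077) - 45268/39447)*(7072 + 42182) = (-24742 - 45268*1/39447)*49254 = (-24742 - 45268/39447)*49254 = -976042942/39447*49254 = -16024673021756/13149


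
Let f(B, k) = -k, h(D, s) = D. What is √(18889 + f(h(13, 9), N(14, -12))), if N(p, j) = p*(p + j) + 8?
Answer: √18853 ≈ 137.31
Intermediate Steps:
N(p, j) = 8 + p*(j + p) (N(p, j) = p*(j + p) + 8 = 8 + p*(j + p))
√(18889 + f(h(13, 9), N(14, -12))) = √(18889 - (8 + 14² - 12*14)) = √(18889 - (8 + 196 - 168)) = √(18889 - 1*36) = √(18889 - 36) = √18853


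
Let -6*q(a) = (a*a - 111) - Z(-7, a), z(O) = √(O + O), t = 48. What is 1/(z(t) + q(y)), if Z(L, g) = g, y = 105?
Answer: -2402/4327075 - 16*√6/12981225 ≈ -0.00055813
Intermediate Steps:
z(O) = √2*√O (z(O) = √(2*O) = √2*√O)
q(a) = 37/2 - a²/6 + a/6 (q(a) = -((a*a - 111) - a)/6 = -((a² - 111) - a)/6 = -((-111 + a²) - a)/6 = -(-111 + a² - a)/6 = 37/2 - a²/6 + a/6)
1/(z(t) + q(y)) = 1/(√2*√48 + (37/2 - ⅙*105² + (⅙)*105)) = 1/(√2*(4*√3) + (37/2 - ⅙*11025 + 35/2)) = 1/(4*√6 + (37/2 - 3675/2 + 35/2)) = 1/(4*√6 - 3603/2) = 1/(-3603/2 + 4*√6)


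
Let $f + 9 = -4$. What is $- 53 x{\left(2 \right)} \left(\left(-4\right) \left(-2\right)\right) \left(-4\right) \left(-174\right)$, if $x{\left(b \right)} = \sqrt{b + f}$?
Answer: $- 295104 i \sqrt{11} \approx - 9.7875 \cdot 10^{5} i$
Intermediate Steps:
$f = -13$ ($f = -9 - 4 = -13$)
$x{\left(b \right)} = \sqrt{-13 + b}$ ($x{\left(b \right)} = \sqrt{b - 13} = \sqrt{-13 + b}$)
$- 53 x{\left(2 \right)} \left(\left(-4\right) \left(-2\right)\right) \left(-4\right) \left(-174\right) = - 53 \sqrt{-13 + 2} \left(\left(-4\right) \left(-2\right)\right) \left(-4\right) \left(-174\right) = - 53 \sqrt{-11} \cdot 8 \left(-4\right) \left(-174\right) = - 53 i \sqrt{11} \cdot 8 \left(-4\right) \left(-174\right) = - 53 \cdot 8 i \sqrt{11} \left(-4\right) \left(-174\right) = - 53 \left(- 32 i \sqrt{11}\right) \left(-174\right) = 1696 i \sqrt{11} \left(-174\right) = - 295104 i \sqrt{11}$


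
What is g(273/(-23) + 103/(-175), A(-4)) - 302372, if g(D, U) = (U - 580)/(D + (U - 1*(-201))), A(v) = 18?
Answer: -251373479182/831331 ≈ -3.0237e+5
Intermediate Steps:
g(D, U) = (-580 + U)/(201 + D + U) (g(D, U) = (-580 + U)/(D + (U + 201)) = (-580 + U)/(D + (201 + U)) = (-580 + U)/(201 + D + U))
g(273/(-23) + 103/(-175), A(-4)) - 302372 = (-580 + 18)/(201 + (273/(-23) + 103/(-175)) + 18) - 302372 = -562/(201 + (273*(-1/23) + 103*(-1/175)) + 18) - 302372 = -562/(201 + (-273/23 - 103/175) + 18) - 302372 = -562/(201 - 50144/4025 + 18) - 302372 = -562/(831331/4025) - 302372 = (4025/831331)*(-562) - 302372 = -2262050/831331 - 302372 = -251373479182/831331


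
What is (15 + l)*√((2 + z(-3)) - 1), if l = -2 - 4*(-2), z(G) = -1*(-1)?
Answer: 21*√2 ≈ 29.698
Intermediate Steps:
z(G) = 1
l = 6 (l = -2 + 8 = 6)
(15 + l)*√((2 + z(-3)) - 1) = (15 + 6)*√((2 + 1) - 1) = 21*√(3 - 1) = 21*√2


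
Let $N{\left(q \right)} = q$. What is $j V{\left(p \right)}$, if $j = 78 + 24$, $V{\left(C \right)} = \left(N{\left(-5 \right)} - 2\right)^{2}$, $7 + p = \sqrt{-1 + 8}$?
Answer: $4998$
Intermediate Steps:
$p = -7 + \sqrt{7}$ ($p = -7 + \sqrt{-1 + 8} = -7 + \sqrt{7} \approx -4.3542$)
$V{\left(C \right)} = 49$ ($V{\left(C \right)} = \left(-5 - 2\right)^{2} = \left(-7\right)^{2} = 49$)
$j = 102$
$j V{\left(p \right)} = 102 \cdot 49 = 4998$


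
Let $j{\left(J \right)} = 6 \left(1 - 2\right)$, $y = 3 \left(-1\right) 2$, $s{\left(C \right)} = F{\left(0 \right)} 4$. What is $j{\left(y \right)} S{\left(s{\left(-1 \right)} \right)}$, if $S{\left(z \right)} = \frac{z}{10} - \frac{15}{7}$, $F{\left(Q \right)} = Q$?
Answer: $\frac{90}{7} \approx 12.857$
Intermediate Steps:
$s{\left(C \right)} = 0$ ($s{\left(C \right)} = 0 \cdot 4 = 0$)
$y = -6$ ($y = \left(-3\right) 2 = -6$)
$j{\left(J \right)} = -6$ ($j{\left(J \right)} = 6 \left(-1\right) = -6$)
$S{\left(z \right)} = - \frac{15}{7} + \frac{z}{10}$ ($S{\left(z \right)} = z \frac{1}{10} - \frac{15}{7} = \frac{z}{10} - \frac{15}{7} = - \frac{15}{7} + \frac{z}{10}$)
$j{\left(y \right)} S{\left(s{\left(-1 \right)} \right)} = - 6 \left(- \frac{15}{7} + \frac{1}{10} \cdot 0\right) = - 6 \left(- \frac{15}{7} + 0\right) = \left(-6\right) \left(- \frac{15}{7}\right) = \frac{90}{7}$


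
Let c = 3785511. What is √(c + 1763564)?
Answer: 5*√221963 ≈ 2355.6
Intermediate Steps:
√(c + 1763564) = √(3785511 + 1763564) = √5549075 = 5*√221963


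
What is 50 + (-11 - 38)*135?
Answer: -6565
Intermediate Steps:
50 + (-11 - 38)*135 = 50 - 49*135 = 50 - 6615 = -6565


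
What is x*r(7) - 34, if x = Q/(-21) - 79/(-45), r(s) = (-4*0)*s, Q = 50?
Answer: -34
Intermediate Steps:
r(s) = 0 (r(s) = 0*s = 0)
x = -197/315 (x = 50/(-21) - 79/(-45) = 50*(-1/21) - 79*(-1/45) = -50/21 + 79/45 = -197/315 ≈ -0.62540)
x*r(7) - 34 = -197/315*0 - 34 = 0 - 34 = -34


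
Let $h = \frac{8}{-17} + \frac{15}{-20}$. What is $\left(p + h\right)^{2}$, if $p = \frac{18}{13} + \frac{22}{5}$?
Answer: $\frac{406949929}{19536400} \approx 20.83$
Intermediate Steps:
$h = - \frac{83}{68}$ ($h = 8 \left(- \frac{1}{17}\right) + 15 \left(- \frac{1}{20}\right) = - \frac{8}{17} - \frac{3}{4} = - \frac{83}{68} \approx -1.2206$)
$p = \frac{376}{65}$ ($p = 18 \cdot \frac{1}{13} + 22 \cdot \frac{1}{5} = \frac{18}{13} + \frac{22}{5} = \frac{376}{65} \approx 5.7846$)
$\left(p + h\right)^{2} = \left(\frac{376}{65} - \frac{83}{68}\right)^{2} = \left(\frac{20173}{4420}\right)^{2} = \frac{406949929}{19536400}$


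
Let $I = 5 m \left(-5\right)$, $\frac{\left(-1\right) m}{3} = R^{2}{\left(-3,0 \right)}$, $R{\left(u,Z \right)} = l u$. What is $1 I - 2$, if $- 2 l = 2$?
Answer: $673$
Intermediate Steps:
$l = -1$ ($l = \left(- \frac{1}{2}\right) 2 = -1$)
$R{\left(u,Z \right)} = - u$
$m = -27$ ($m = - 3 \left(\left(-1\right) \left(-3\right)\right)^{2} = - 3 \cdot 3^{2} = \left(-3\right) 9 = -27$)
$I = 675$ ($I = 5 \left(-27\right) \left(-5\right) = \left(-135\right) \left(-5\right) = 675$)
$1 I - 2 = 1 \cdot 675 - 2 = 675 - 2 = 673$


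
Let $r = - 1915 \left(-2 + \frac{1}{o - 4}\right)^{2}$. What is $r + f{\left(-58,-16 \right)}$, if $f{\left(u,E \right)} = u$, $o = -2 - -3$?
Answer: $- \frac{94357}{9} \approx -10484.0$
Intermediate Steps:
$o = 1$ ($o = -2 + 3 = 1$)
$r = - \frac{93835}{9}$ ($r = - 1915 \left(-2 + \frac{1}{1 - 4}\right)^{2} = - 1915 \left(-2 + \frac{1}{-3}\right)^{2} = - 1915 \left(-2 - \frac{1}{3}\right)^{2} = - 1915 \left(- \frac{7}{3}\right)^{2} = \left(-1915\right) \frac{49}{9} = - \frac{93835}{9} \approx -10426.0$)
$r + f{\left(-58,-16 \right)} = - \frac{93835}{9} - 58 = - \frac{94357}{9}$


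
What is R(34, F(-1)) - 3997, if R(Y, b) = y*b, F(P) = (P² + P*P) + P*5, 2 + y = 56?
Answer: -4159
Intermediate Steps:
y = 54 (y = -2 + 56 = 54)
F(P) = 2*P² + 5*P (F(P) = (P² + P²) + 5*P = 2*P² + 5*P)
R(Y, b) = 54*b
R(34, F(-1)) - 3997 = 54*(-(5 + 2*(-1))) - 3997 = 54*(-(5 - 2)) - 3997 = 54*(-1*3) - 3997 = 54*(-3) - 3997 = -162 - 3997 = -4159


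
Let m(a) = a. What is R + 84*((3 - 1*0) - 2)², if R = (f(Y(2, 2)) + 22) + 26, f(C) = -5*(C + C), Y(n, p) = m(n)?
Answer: 112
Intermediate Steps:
Y(n, p) = n
f(C) = -10*C
R = 28 (R = (-10*2 + 22) + 26 = (-20 + 22) + 26 = 2 + 26 = 28)
R + 84*((3 - 1*0) - 2)² = 28 + 84*((3 - 1*0) - 2)² = 28 + 84*((3 + 0) - 2)² = 28 + 84*(3 - 2)² = 28 + 84*1² = 28 + 84*1 = 28 + 84 = 112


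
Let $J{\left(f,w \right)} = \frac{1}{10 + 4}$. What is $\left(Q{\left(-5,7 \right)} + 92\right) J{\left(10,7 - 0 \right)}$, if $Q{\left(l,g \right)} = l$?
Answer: $\frac{87}{14} \approx 6.2143$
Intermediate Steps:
$J{\left(f,w \right)} = \frac{1}{14}$
$\left(Q{\left(-5,7 \right)} + 92\right) J{\left(10,7 - 0 \right)} = \left(-5 + 92\right) \frac{1}{14} = 87 \cdot \frac{1}{14} = \frac{87}{14}$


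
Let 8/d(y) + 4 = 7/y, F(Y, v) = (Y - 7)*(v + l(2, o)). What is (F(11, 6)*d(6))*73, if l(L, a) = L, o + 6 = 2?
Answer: -112128/17 ≈ -6595.8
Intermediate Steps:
o = -4 (o = -6 + 2 = -4)
F(Y, v) = (-7 + Y)*(2 + v) (F(Y, v) = (Y - 7)*(v + 2) = (-7 + Y)*(2 + v))
d(y) = 8/(-4 + 7/y)
(F(11, 6)*d(6))*73 = ((-14 - 7*6 + 2*11 + 11*6)*(-8*6/(-7 + 4*6)))*73 = ((-14 - 42 + 22 + 66)*(-8*6/(-7 + 24)))*73 = (32*(-8*6/17))*73 = (32*(-8*6*1/17))*73 = (32*(-48/17))*73 = -1536/17*73 = -112128/17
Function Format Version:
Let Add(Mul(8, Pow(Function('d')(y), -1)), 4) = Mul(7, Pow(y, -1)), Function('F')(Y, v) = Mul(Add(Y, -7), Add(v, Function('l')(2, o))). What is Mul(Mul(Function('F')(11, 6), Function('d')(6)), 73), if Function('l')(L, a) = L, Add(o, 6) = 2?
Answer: Rational(-112128, 17) ≈ -6595.8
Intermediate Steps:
o = -4 (o = Add(-6, 2) = -4)
Function('F')(Y, v) = Mul(Add(-7, Y), Add(2, v)) (Function('F')(Y, v) = Mul(Add(Y, -7), Add(v, 2)) = Mul(Add(-7, Y), Add(2, v)))
Function('d')(y) = Mul(8, Pow(Add(-4, Mul(7, Pow(y, -1))), -1))
Mul(Mul(Function('F')(11, 6), Function('d')(6)), 73) = Mul(Mul(Add(-14, Mul(-7, 6), Mul(2, 11), Mul(11, 6)), Mul(-8, 6, Pow(Add(-7, Mul(4, 6)), -1))), 73) = Mul(Mul(Add(-14, -42, 22, 66), Mul(-8, 6, Pow(Add(-7, 24), -1))), 73) = Mul(Mul(32, Mul(-8, 6, Pow(17, -1))), 73) = Mul(Mul(32, Mul(-8, 6, Rational(1, 17))), 73) = Mul(Mul(32, Rational(-48, 17)), 73) = Mul(Rational(-1536, 17), 73) = Rational(-112128, 17)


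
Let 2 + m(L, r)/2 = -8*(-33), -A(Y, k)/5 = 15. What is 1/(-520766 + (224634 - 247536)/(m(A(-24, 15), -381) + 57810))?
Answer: -29167/15189193373 ≈ -1.9202e-6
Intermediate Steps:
A(Y, k) = -75 (A(Y, k) = -5*15 = -75)
m(L, r) = 524 (m(L, r) = -4 + 2*(-8*(-33)) = -4 + 2*264 = -4 + 528 = 524)
1/(-520766 + (224634 - 247536)/(m(A(-24, 15), -381) + 57810)) = 1/(-520766 + (224634 - 247536)/(524 + 57810)) = 1/(-520766 - 22902/58334) = 1/(-520766 - 22902*1/58334) = 1/(-520766 - 11451/29167) = 1/(-15189193373/29167) = -29167/15189193373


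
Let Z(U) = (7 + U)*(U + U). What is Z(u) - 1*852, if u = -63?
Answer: 6204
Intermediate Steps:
Z(U) = 2*U*(7 + U) (Z(U) = (7 + U)*(2*U) = 2*U*(7 + U))
Z(u) - 1*852 = 2*(-63)*(7 - 63) - 1*852 = 2*(-63)*(-56) - 852 = 7056 - 852 = 6204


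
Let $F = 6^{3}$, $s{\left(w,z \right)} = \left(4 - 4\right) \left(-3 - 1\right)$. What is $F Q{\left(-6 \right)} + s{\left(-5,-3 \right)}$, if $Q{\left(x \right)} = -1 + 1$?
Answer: $0$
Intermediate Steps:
$Q{\left(x \right)} = 0$
$s{\left(w,z \right)} = 0$ ($s{\left(w,z \right)} = 0 \left(-4\right) = 0$)
$F = 216$
$F Q{\left(-6 \right)} + s{\left(-5,-3 \right)} = 216 \cdot 0 + 0 = 0 + 0 = 0$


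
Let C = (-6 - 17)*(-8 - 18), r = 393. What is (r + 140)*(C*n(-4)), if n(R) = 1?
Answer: 318734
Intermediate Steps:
C = 598 (C = -23*(-26) = 598)
(r + 140)*(C*n(-4)) = (393 + 140)*(598*1) = 533*598 = 318734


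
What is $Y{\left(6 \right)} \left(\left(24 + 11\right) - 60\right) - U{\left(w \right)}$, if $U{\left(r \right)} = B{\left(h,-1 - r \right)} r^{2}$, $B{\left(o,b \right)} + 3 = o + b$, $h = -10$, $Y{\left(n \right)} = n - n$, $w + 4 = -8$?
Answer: $288$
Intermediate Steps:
$w = -12$ ($w = -4 - 8 = -12$)
$Y{\left(n \right)} = 0$
$B{\left(o,b \right)} = -3 + b + o$ ($B{\left(o,b \right)} = -3 + \left(o + b\right) = -3 + \left(b + o\right) = -3 + b + o$)
$U{\left(r \right)} = r^{2} \left(-14 - r\right)$ ($U{\left(r \right)} = \left(-3 - \left(1 + r\right) - 10\right) r^{2} = \left(-14 - r\right) r^{2} = r^{2} \left(-14 - r\right)$)
$Y{\left(6 \right)} \left(\left(24 + 11\right) - 60\right) - U{\left(w \right)} = 0 \left(\left(24 + 11\right) - 60\right) - \left(-12\right)^{2} \left(-14 - -12\right) = 0 \left(35 - 60\right) - 144 \left(-14 + 12\right) = 0 \left(-25\right) - 144 \left(-2\right) = 0 - -288 = 0 + 288 = 288$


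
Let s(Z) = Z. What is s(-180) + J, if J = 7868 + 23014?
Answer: 30702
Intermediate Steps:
J = 30882
s(-180) + J = -180 + 30882 = 30702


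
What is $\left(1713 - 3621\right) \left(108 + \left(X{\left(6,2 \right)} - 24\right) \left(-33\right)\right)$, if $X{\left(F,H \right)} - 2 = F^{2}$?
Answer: $675432$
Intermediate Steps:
$X{\left(F,H \right)} = 2 + F^{2}$
$\left(1713 - 3621\right) \left(108 + \left(X{\left(6,2 \right)} - 24\right) \left(-33\right)\right) = \left(1713 - 3621\right) \left(108 + \left(\left(2 + 6^{2}\right) - 24\right) \left(-33\right)\right) = - 1908 \left(108 + \left(\left(2 + 36\right) - 24\right) \left(-33\right)\right) = - 1908 \left(108 + \left(38 - 24\right) \left(-33\right)\right) = - 1908 \left(108 + 14 \left(-33\right)\right) = - 1908 \left(108 - 462\right) = \left(-1908\right) \left(-354\right) = 675432$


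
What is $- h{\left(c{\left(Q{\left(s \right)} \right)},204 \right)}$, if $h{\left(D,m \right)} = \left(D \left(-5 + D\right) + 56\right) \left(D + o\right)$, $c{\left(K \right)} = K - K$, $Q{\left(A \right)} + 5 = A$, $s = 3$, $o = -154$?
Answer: $8624$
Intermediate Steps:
$Q{\left(A \right)} = -5 + A$
$c{\left(K \right)} = 0$
$h{\left(D,m \right)} = \left(-154 + D\right) \left(56 + D \left(-5 + D\right)\right)$ ($h{\left(D,m \right)} = \left(D \left(-5 + D\right) + 56\right) \left(D - 154\right) = \left(56 + D \left(-5 + D\right)\right) \left(-154 + D\right) = \left(-154 + D\right) \left(56 + D \left(-5 + D\right)\right)$)
$- h{\left(c{\left(Q{\left(s \right)} \right)},204 \right)} = - (-8624 + 0^{3} - 159 \cdot 0^{2} + 826 \cdot 0) = - (-8624 + 0 - 0 + 0) = - (-8624 + 0 + 0 + 0) = \left(-1\right) \left(-8624\right) = 8624$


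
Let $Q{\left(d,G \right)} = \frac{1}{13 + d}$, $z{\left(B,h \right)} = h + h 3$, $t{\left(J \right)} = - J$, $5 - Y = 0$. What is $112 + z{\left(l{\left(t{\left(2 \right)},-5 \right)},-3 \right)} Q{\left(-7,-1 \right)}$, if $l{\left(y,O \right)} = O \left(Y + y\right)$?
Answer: $110$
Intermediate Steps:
$Y = 5$ ($Y = 5 - 0 = 5 + 0 = 5$)
$l{\left(y,O \right)} = O \left(5 + y\right)$
$z{\left(B,h \right)} = 4 h$ ($z{\left(B,h \right)} = h + 3 h = 4 h$)
$112 + z{\left(l{\left(t{\left(2 \right)},-5 \right)},-3 \right)} Q{\left(-7,-1 \right)} = 112 + \frac{4 \left(-3\right)}{13 - 7} = 112 - \frac{12}{6} = 112 - 2 = 110$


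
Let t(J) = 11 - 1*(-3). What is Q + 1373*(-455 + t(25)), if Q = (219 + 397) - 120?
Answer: -604997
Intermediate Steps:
t(J) = 14 (t(J) = 11 + 3 = 14)
Q = 496 (Q = 616 - 120 = 496)
Q + 1373*(-455 + t(25)) = 496 + 1373*(-455 + 14) = 496 + 1373*(-441) = 496 - 605493 = -604997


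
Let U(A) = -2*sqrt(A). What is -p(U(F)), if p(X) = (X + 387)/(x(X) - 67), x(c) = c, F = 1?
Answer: 385/69 ≈ 5.5797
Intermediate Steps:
p(X) = (387 + X)/(-67 + X) (p(X) = (X + 387)/(X - 67) = (387 + X)/(-67 + X))
-p(U(F)) = -(387 - 2*sqrt(1))/(-67 - 2*sqrt(1)) = -(387 - 2*1)/(-67 - 2*1) = -(387 - 2)/(-67 - 2) = -385/(-69) = -(-1)*385/69 = -1*(-385/69) = 385/69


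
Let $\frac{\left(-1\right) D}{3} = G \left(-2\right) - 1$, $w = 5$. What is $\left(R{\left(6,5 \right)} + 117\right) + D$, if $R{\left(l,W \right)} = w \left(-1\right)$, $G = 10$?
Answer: $175$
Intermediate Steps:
$R{\left(l,W \right)} = -5$ ($R{\left(l,W \right)} = 5 \left(-1\right) = -5$)
$D = 63$ ($D = - 3 \left(10 \left(-2\right) - 1\right) = - 3 \left(-20 - 1\right) = \left(-3\right) \left(-21\right) = 63$)
$\left(R{\left(6,5 \right)} + 117\right) + D = \left(-5 + 117\right) + 63 = 112 + 63 = 175$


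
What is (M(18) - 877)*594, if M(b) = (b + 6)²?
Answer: -178794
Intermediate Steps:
M(b) = (6 + b)²
(M(18) - 877)*594 = ((6 + 18)² - 877)*594 = (24² - 877)*594 = (576 - 877)*594 = -301*594 = -178794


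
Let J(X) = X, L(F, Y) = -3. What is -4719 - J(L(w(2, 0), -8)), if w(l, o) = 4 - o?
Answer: -4716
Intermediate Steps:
-4719 - J(L(w(2, 0), -8)) = -4719 - 1*(-3) = -4719 + 3 = -4716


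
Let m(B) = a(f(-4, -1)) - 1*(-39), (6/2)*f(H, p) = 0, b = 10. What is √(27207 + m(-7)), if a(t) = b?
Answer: 2*√6814 ≈ 165.09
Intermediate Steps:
f(H, p) = 0 (f(H, p) = (⅓)*0 = 0)
a(t) = 10
m(B) = 49 (m(B) = 10 - 1*(-39) = 10 + 39 = 49)
√(27207 + m(-7)) = √(27207 + 49) = √27256 = 2*√6814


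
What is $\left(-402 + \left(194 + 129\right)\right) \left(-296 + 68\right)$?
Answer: $18012$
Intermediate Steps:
$\left(-402 + \left(194 + 129\right)\right) \left(-296 + 68\right) = \left(-402 + 323\right) \left(-228\right) = \left(-79\right) \left(-228\right) = 18012$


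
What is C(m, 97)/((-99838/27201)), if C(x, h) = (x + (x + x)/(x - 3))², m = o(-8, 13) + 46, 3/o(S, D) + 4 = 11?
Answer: -72634983305625/113026200448 ≈ -642.64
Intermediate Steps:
o(S, D) = 3/7 (o(S, D) = 3/(-4 + 11) = 3/7)
m = 325/7 (m = 3/7 + 46 = 325/7 ≈ 46.429)
C(x, h) = (x + 2*x/(-3 + x))² (C(x, h) = (x + (2*x)/(-3 + x))² = (x + 2*x/(-3 + x))²)
C(m, 97)/((-99838/27201)) = ((325/7)²*(-1 + 325/7)²/(-3 + 325/7)²)/((-99838/27201)) = (105625*(318/7)²/(49*(304/7)²))/((-99838*1/27201)) = ((105625/49)*(101124/49)*(49/92416))/(-99838/27201) = (2670305625/1132096)*(-27201/99838) = -72634983305625/113026200448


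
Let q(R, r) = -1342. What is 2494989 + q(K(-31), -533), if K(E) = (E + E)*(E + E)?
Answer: 2493647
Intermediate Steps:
K(E) = 4*E² (K(E) = (2*E)*(2*E) = 4*E²)
2494989 + q(K(-31), -533) = 2494989 - 1342 = 2493647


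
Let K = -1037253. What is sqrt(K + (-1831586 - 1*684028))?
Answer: 3*I*sqrt(394763) ≈ 1884.9*I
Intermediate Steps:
sqrt(K + (-1831586 - 1*684028)) = sqrt(-1037253 + (-1831586 - 1*684028)) = sqrt(-1037253 + (-1831586 - 684028)) = sqrt(-1037253 - 2515614) = sqrt(-3552867) = 3*I*sqrt(394763)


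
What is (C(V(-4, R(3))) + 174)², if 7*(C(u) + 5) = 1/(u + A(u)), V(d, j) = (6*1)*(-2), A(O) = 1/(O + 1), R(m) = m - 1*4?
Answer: 24752099584/866761 ≈ 28557.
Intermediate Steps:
R(m) = -4 + m (R(m) = m - 4 = -4 + m)
A(O) = 1/(1 + O)
V(d, j) = -12 (V(d, j) = 6*(-2) = -12)
C(u) = -5 + 1/(7*(u + 1/(1 + u)))
(C(V(-4, R(3))) + 174)² = ((-35 - (1 - 12)*(-1 + 35*(-12)))/(7*(1 - 12*(1 - 12))) + 174)² = ((-35 - 1*(-11)*(-1 - 420))/(7*(1 - 12*(-11))) + 174)² = ((-35 - 1*(-11)*(-421))/(7*(1 + 132)) + 174)² = ((⅐)*(-35 - 4631)/133 + 174)² = ((⅐)*(1/133)*(-4666) + 174)² = (-4666/931 + 174)² = (157328/931)² = 24752099584/866761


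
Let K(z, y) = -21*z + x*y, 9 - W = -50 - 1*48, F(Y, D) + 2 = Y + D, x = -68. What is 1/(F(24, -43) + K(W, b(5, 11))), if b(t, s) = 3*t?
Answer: -1/3288 ≈ -0.00030414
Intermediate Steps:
F(Y, D) = -2 + D + Y (F(Y, D) = -2 + (Y + D) = -2 + (D + Y) = -2 + D + Y)
W = 107 (W = 9 - (-50 - 1*48) = 9 - (-50 - 48) = 9 - 1*(-98) = 9 + 98 = 107)
K(z, y) = -68*y - 21*z (K(z, y) = -21*z - 68*y = -68*y - 21*z)
1/(F(24, -43) + K(W, b(5, 11))) = 1/((-2 - 43 + 24) + (-204*5 - 21*107)) = 1/(-21 + (-68*15 - 2247)) = 1/(-21 + (-1020 - 2247)) = 1/(-21 - 3267) = 1/(-3288) = -1/3288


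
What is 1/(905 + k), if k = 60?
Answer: 1/965 ≈ 0.0010363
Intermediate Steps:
1/(905 + k) = 1/(905 + 60) = 1/965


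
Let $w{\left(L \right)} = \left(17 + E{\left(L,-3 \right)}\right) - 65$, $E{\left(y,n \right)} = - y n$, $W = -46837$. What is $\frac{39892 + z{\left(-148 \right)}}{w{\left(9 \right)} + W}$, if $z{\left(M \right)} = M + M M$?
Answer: $- \frac{30824}{23429} \approx -1.3156$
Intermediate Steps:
$z{\left(M \right)} = M + M^{2}$
$E{\left(y,n \right)} = - n y$
$w{\left(L \right)} = -48 + 3 L$ ($w{\left(L \right)} = \left(17 - - 3 L\right) - 65 = \left(17 + 3 L\right) - 65 = -48 + 3 L$)
$\frac{39892 + z{\left(-148 \right)}}{w{\left(9 \right)} + W} = \frac{39892 - 148 \left(1 - 148\right)}{\left(-48 + 3 \cdot 9\right) - 46837} = \frac{39892 - -21756}{\left(-48 + 27\right) - 46837} = \frac{39892 + 21756}{-21 - 46837} = \frac{61648}{-46858} = 61648 \left(- \frac{1}{46858}\right) = - \frac{30824}{23429}$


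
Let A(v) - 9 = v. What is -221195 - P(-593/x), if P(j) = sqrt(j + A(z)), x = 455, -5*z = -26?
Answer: -221195 - 6*sqrt(74165)/455 ≈ -2.2120e+5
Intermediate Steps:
z = 26/5 (z = -1/5*(-26) = 26/5 ≈ 5.2000)
A(v) = 9 + v
P(j) = sqrt(71/5 + j) (P(j) = sqrt(j + (9 + 26/5)) = sqrt(j + 71/5) = sqrt(71/5 + j))
-221195 - P(-593/x) = -221195 - sqrt(355 + 25*(-593/455))/5 = -221195 - sqrt(355 - 2965/91)/5 = -221195 - sqrt(29340/91)/5 = -221195 - 6*sqrt(74165)/91/5 = -221195 - 6*sqrt(74165)/455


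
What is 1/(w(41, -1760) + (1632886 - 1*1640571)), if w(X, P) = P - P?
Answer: -1/7685 ≈ -0.00013012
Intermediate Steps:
w(X, P) = 0
1/(w(41, -1760) + (1632886 - 1*1640571)) = 1/(0 + (1632886 - 1*1640571)) = 1/(0 + (1632886 - 1640571)) = 1/(0 - 7685) = 1/(-7685) = -1/7685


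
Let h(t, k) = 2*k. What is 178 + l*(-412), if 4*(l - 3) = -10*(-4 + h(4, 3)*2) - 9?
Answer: 8109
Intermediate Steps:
l = -77/4 (l = 3 + (-10*(-4 + (2*3)*2) - 9)/4 = 3 + (-10*(-4 + 6*2) - 9)/4 = 3 + (-10*(-4 + 12) - 9)/4 = 3 + (-10*8 - 9)/4 = 3 + (-80 - 9)/4 = 3 + (1/4)*(-89) = 3 - 89/4 = -77/4 ≈ -19.250)
178 + l*(-412) = 178 - 77/4*(-412) = 178 + 7931 = 8109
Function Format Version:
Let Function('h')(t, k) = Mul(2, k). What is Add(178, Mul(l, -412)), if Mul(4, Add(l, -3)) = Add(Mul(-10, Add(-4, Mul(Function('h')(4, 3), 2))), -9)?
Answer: 8109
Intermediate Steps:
l = Rational(-77, 4) (l = Add(3, Mul(Rational(1, 4), Add(Mul(-10, Add(-4, Mul(Mul(2, 3), 2))), -9))) = Add(3, Mul(Rational(1, 4), Add(Mul(-10, Add(-4, Mul(6, 2))), -9))) = Add(3, Mul(Rational(1, 4), Add(Mul(-10, Add(-4, 12)), -9))) = Add(3, Mul(Rational(1, 4), Add(Mul(-10, 8), -9))) = Add(3, Mul(Rational(1, 4), Add(-80, -9))) = Add(3, Mul(Rational(1, 4), -89)) = Add(3, Rational(-89, 4)) = Rational(-77, 4) ≈ -19.250)
Add(178, Mul(l, -412)) = Add(178, Mul(Rational(-77, 4), -412)) = Add(178, 7931) = 8109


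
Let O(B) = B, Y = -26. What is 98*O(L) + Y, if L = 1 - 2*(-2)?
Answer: 464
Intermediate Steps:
L = 5 (L = 1 + 4 = 5)
98*O(L) + Y = 98*5 - 26 = 490 - 26 = 464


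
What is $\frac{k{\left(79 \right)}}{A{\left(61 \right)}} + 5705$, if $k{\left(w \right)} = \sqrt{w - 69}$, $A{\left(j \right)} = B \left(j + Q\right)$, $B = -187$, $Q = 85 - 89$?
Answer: $5705 - \frac{\sqrt{10}}{10659} \approx 5705.0$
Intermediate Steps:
$Q = -4$
$A{\left(j \right)} = 748 - 187 j$ ($A{\left(j \right)} = - 187 \left(j - 4\right) = - 187 \left(-4 + j\right) = 748 - 187 j$)
$k{\left(w \right)} = \sqrt{-69 + w}$
$\frac{k{\left(79 \right)}}{A{\left(61 \right)}} + 5705 = \frac{\sqrt{-69 + 79}}{748 - 11407} + 5705 = \frac{\sqrt{10}}{748 - 11407} + 5705 = \frac{\sqrt{10}}{-10659} + 5705 = \sqrt{10} \left(- \frac{1}{10659}\right) + 5705 = - \frac{\sqrt{10}}{10659} + 5705 = 5705 - \frac{\sqrt{10}}{10659}$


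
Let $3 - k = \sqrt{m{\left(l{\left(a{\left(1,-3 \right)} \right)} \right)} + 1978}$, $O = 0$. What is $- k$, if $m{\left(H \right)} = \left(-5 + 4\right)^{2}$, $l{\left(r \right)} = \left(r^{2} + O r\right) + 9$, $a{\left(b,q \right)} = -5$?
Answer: $-3 + \sqrt{1979} \approx 41.486$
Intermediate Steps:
$l{\left(r \right)} = 9 + r^{2}$ ($l{\left(r \right)} = \left(r^{2} + 0 r\right) + 9 = \left(r^{2} + 0\right) + 9 = r^{2} + 9 = 9 + r^{2}$)
$m{\left(H \right)} = 1$ ($m{\left(H \right)} = \left(-1\right)^{2} = 1$)
$k = 3 - \sqrt{1979}$ ($k = 3 - \sqrt{1 + 1978} = 3 - \sqrt{1979} \approx -41.486$)
$- k = - (3 - \sqrt{1979}) = -3 + \sqrt{1979}$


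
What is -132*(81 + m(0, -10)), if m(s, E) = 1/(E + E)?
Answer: -53427/5 ≈ -10685.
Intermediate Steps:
m(s, E) = 1/(2*E)
-132*(81 + m(0, -10)) = -132*(81 + (1/2)/(-10)) = -132*(81 + (1/2)*(-1/10)) = -132*(81 - 1/20) = -132*1619/20 = -53427/5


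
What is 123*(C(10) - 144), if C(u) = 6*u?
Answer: -10332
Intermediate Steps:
123*(C(10) - 144) = 123*(6*10 - 144) = 123*(60 - 144) = 123*(-84) = -10332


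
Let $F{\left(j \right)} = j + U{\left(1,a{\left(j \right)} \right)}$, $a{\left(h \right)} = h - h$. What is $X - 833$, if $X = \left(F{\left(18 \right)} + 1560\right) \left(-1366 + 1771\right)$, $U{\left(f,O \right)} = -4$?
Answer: $636637$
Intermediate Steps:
$a{\left(h \right)} = 0$
$F{\left(j \right)} = -4 + j$ ($F{\left(j \right)} = j - 4 = -4 + j$)
$X = 637470$ ($X = \left(\left(-4 + 18\right) + 1560\right) \left(-1366 + 1771\right) = \left(14 + 1560\right) 405 = 1574 \cdot 405 = 637470$)
$X - 833 = 637470 - 833 = 636637$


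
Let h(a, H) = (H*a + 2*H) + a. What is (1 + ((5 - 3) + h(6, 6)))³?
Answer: 185193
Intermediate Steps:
h(a, H) = a + 2*H + H*a (h(a, H) = (2*H + H*a) + a = a + 2*H + H*a)
(1 + ((5 - 3) + h(6, 6)))³ = (1 + ((5 - 3) + (6 + 2*6 + 6*6)))³ = (1 + (2 + (6 + 12 + 36)))³ = (1 + (2 + 54))³ = (1 + 56)³ = 57³ = 185193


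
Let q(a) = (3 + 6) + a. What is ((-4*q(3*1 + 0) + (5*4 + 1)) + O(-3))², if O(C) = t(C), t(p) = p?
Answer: 900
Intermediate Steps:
O(C) = C
q(a) = 9 + a
((-4*q(3*1 + 0) + (5*4 + 1)) + O(-3))² = ((-4*(9 + (3*1 + 0)) + (5*4 + 1)) - 3)² = ((-4*(9 + (3 + 0)) + (20 + 1)) - 3)² = ((-4*(9 + 3) + 21) - 3)² = ((-4*12 + 21) - 3)² = ((-48 + 21) - 3)² = (-27 - 3)² = (-30)² = 900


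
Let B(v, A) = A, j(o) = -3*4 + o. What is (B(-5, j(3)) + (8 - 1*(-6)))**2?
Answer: 25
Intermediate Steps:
j(o) = -12 + o
(B(-5, j(3)) + (8 - 1*(-6)))**2 = ((-12 + 3) + (8 - 1*(-6)))**2 = (-9 + (8 + 6))**2 = (-9 + 14)**2 = 5**2 = 25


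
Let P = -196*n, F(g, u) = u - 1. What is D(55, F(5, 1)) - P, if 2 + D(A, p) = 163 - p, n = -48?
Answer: -9247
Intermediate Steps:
F(g, u) = -1 + u
D(A, p) = 161 - p (D(A, p) = -2 + (163 - p) = 161 - p)
P = 9408 (P = -196*(-48) = 9408)
D(55, F(5, 1)) - P = (161 - (-1 + 1)) - 1*9408 = (161 - 1*0) - 9408 = (161 + 0) - 9408 = 161 - 9408 = -9247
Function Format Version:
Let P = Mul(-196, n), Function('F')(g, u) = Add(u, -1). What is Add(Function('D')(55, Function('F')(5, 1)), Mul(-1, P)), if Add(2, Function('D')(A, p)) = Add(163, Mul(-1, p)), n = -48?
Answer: -9247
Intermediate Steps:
Function('F')(g, u) = Add(-1, u)
Function('D')(A, p) = Add(161, Mul(-1, p)) (Function('D')(A, p) = Add(-2, Add(163, Mul(-1, p))) = Add(161, Mul(-1, p)))
P = 9408 (P = Mul(-196, -48) = 9408)
Add(Function('D')(55, Function('F')(5, 1)), Mul(-1, P)) = Add(Add(161, Mul(-1, Add(-1, 1))), Mul(-1, 9408)) = Add(Add(161, Mul(-1, 0)), -9408) = Add(Add(161, 0), -9408) = Add(161, -9408) = -9247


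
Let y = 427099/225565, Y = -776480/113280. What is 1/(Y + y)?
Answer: -159700020/792280853 ≈ -0.20157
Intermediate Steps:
Y = -4853/708 (Y = -776480*1/113280 = -4853/708 ≈ -6.8545)
y = 427099/225565 (y = 427099*(1/225565) = 427099/225565 ≈ 1.8935)
1/(Y + y) = 1/(-4853/708 + 427099/225565) = 1/(-792280853/159700020) = -159700020/792280853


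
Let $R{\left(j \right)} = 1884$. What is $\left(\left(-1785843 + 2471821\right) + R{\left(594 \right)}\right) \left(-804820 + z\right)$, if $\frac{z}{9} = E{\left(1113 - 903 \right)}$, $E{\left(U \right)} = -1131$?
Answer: $-560606842138$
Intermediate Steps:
$z = -10179$ ($z = 9 \left(-1131\right) = -10179$)
$\left(\left(-1785843 + 2471821\right) + R{\left(594 \right)}\right) \left(-804820 + z\right) = \left(\left(-1785843 + 2471821\right) + 1884\right) \left(-804820 - 10179\right) = \left(685978 + 1884\right) \left(-814999\right) = 687862 \left(-814999\right) = -560606842138$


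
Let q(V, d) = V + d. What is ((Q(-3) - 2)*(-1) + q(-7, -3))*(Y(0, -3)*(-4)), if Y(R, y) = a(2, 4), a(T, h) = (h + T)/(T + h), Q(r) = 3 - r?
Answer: 56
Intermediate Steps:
a(T, h) = 1 (a(T, h) = (T + h)/(T + h) = 1)
Y(R, y) = 1
((Q(-3) - 2)*(-1) + q(-7, -3))*(Y(0, -3)*(-4)) = (((3 - 1*(-3)) - 2)*(-1) + (-7 - 3))*(1*(-4)) = (((3 + 3) - 2)*(-1) - 10)*(-4) = ((6 - 2)*(-1) - 10)*(-4) = (4*(-1) - 10)*(-4) = (-4 - 10)*(-4) = -14*(-4) = 56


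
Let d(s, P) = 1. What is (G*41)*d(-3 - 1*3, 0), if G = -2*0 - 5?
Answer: -205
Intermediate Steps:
G = -5 (G = 0 - 5 = -5)
(G*41)*d(-3 - 1*3, 0) = -5*41*1 = -205*1 = -205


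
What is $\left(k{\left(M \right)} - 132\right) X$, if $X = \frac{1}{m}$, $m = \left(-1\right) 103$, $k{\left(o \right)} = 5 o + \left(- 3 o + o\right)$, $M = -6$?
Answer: $\frac{150}{103} \approx 1.4563$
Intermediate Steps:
$k{\left(o \right)} = 3 o$ ($k{\left(o \right)} = 5 o - 2 o = 3 o$)
$m = -103$
$X = - \frac{1}{103}$ ($X = \frac{1}{-103} = - \frac{1}{103} \approx -0.0097087$)
$\left(k{\left(M \right)} - 132\right) X = \left(3 \left(-6\right) - 132\right) \left(- \frac{1}{103}\right) = \left(-18 - 132\right) \left(- \frac{1}{103}\right) = \left(-150\right) \left(- \frac{1}{103}\right) = \frac{150}{103}$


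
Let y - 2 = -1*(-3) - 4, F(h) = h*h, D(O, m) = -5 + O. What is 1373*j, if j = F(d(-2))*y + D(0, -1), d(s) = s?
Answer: -1373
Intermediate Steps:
F(h) = h²
y = 1 (y = 2 + (-1*(-3) - 4) = 2 + (3 - 4) = 2 - 1 = 1)
j = -1 (j = (-2)²*1 + (-5 + 0) = 4*1 - 5 = 4 - 5 = -1)
1373*j = 1373*(-1) = -1373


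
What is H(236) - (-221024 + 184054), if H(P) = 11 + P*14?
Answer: 40285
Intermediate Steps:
H(P) = 11 + 14*P
H(236) - (-221024 + 184054) = (11 + 14*236) - (-221024 + 184054) = (11 + 3304) - 1*(-36970) = 3315 + 36970 = 40285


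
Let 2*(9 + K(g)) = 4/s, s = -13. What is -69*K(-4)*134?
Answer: 1100274/13 ≈ 84637.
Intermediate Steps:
K(g) = -119/13 (K(g) = -9 + (4/(-13))/2 = -9 + (4*(-1/13))/2 = -9 + (½)*(-4/13) = -9 - 2/13 = -119/13)
-69*K(-4)*134 = -69*(-119/13)*134 = (8211/13)*134 = 1100274/13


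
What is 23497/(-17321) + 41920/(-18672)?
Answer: -72802019/20213607 ≈ -3.6016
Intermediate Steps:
23497/(-17321) + 41920/(-18672) = 23497*(-1/17321) + 41920*(-1/18672) = -23497/17321 - 2620/1167 = -72802019/20213607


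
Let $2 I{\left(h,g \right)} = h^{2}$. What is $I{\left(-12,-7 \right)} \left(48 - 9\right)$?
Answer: $2808$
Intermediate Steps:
$I{\left(h,g \right)} = \frac{h^{2}}{2}$
$I{\left(-12,-7 \right)} \left(48 - 9\right) = \frac{\left(-12\right)^{2}}{2} \left(48 - 9\right) = \frac{1}{2} \cdot 144 \cdot 39 = 72 \cdot 39 = 2808$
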